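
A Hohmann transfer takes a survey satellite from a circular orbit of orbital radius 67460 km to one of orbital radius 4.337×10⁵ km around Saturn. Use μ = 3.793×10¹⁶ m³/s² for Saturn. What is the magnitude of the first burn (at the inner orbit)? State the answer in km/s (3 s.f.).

Δv ≈ 7.48 km/s

r₁ = 67460 km = 6.746×10⁷ m.
r₂ = 4.337×10⁵ km = 4.337×10⁸ m.
Transfer ellipse a_t = (r₁ + r₂)/2 = 2.506×10⁸ m.
At r₁: circular v_c1 = √(μ/r₁) = 23710 m/s; transfer-perikrone v_p = √[μ(2/r₁ − 1/a_t)] = 31200 m/s.
Δv₁ = v_p − v_c1 = 7483 m/s.
= 7.483 km/s.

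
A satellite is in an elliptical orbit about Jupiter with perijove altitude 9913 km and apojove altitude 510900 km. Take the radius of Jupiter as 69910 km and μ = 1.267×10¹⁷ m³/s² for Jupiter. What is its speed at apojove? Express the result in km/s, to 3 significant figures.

v ≈ 7.26 km/s

r_p = 69910 + 9913 = 79823 km = 7.9823×10⁷ m.
r_a = 69910 + 510900 = 580810 km = 5.8081×10⁸ m.
Semi-major axis a = (r_p + r_a)/2 = 3.3032×10⁵ km = 3.303×10⁸ m.
Vis-viva: v² = μ(2/r − 1/a) = 1.267×10¹⁷ × (3.443×10⁻⁹ − 3.027×10⁻⁹) = 5.272×10⁷ m²/s².
v = 7261 m/s = 7.261 km/s.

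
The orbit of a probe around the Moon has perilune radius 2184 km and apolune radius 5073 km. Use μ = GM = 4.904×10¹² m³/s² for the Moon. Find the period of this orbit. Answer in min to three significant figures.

Semi-major axis a = (r_p + r_a)/2 = (2184.0 + 5073.0)/2 = 3628.5 km = 3.628×10⁶ m.
By Kepler's third law T = 2π√(a³/μ) = 2π × 3.121×10³ = 1.961×10⁴ s.
= 326.8 min.

T ≈ 327 min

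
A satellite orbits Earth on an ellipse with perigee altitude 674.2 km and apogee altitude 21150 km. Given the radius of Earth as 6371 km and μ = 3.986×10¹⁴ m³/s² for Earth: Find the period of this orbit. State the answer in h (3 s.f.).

T ≈ 6.28 h

r_p = 6371 + 674.2 = 7045.2 km = 7.0452×10⁶ m.
r_a = 6371 + 21150 = 27521 km = 2.7521×10⁷ m.
Semi-major axis a = (r_p + r_a)/2 = (7045.2 + 27521)/2 = 17283 km = 1.728×10⁷ m.
By Kepler's third law T = 2π√(a³/μ) = 2π × 3.599×10³ = 2.261×10⁴ s.
= 6.281 h.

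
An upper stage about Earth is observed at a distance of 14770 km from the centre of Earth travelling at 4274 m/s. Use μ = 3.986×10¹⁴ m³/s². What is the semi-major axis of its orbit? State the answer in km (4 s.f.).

a ≈ 11160 km

r = 1.477×10⁷ m.
Vis-viva rearranged: 1/a = 2/r − v²/μ = 1.354×10⁻⁷ − 4.583×10⁻⁸ = 8.958×10⁻⁸ m⁻¹.
a = 1.116×10⁷ m = 11163 km.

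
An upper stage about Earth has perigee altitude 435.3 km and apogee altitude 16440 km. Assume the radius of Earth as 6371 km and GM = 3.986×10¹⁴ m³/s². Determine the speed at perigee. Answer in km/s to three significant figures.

r_p = 6371 + 435.3 = 6806.3 km = 6.8063×10⁶ m.
r_a = 6371 + 16440 = 22811 km = 2.2811×10⁷ m.
Semi-major axis a = (r_p + r_a)/2 = 14809 km = 1.481×10⁷ m.
Vis-viva: v² = μ(2/r − 1/a) = 3.986×10¹⁴ × (2.938×10⁻⁷ − 6.753×10⁻⁸) = 9.021×10⁷ m²/s².
v = 9498 m/s = 9.498 km/s.

v ≈ 9.50 km/s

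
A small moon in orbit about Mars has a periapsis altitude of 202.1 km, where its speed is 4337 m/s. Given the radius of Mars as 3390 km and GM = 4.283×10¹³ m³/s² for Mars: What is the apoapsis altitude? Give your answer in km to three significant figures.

apoapsis altitude ≈ 10000 km

r_p = 3390 + 202.1 = 3592.1 km = 3.592×10⁶ m.
Specific energy ε = v²/2 − μ/r = -2.519×10⁶ J/kg, so a = −μ/(2ε) = 8.503×10⁶ m.
The apsides satisfy r_p + r_a = 2a, so the apoapsis radius is 2a − r_p = 1.341×10⁷ m = 13413 km.
Apoapsis altitude = 13413 − 3390 = 10023 km.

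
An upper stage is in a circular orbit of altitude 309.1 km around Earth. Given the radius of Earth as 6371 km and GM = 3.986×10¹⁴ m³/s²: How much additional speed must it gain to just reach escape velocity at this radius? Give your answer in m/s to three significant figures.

Δv ≈ 3200 m/s

r = 6371 + 309.1 = 6680.1 km = 6.6801×10⁶ m.
Circular speed v_c = √(μ/r) = 7725 m/s.
Escape speed v_esc = √(2μ/r) = √2 × v_c = 10920 m/s.
Δv = v_esc − v_c = 3200 m/s.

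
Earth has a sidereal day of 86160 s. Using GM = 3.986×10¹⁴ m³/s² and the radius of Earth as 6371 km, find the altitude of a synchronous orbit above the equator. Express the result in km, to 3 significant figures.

h_sync ≈ 35800 km

A synchronous orbit has period T, so by Kepler's third law a = (μT²/4π²)^(1/3).
μT²/4π² = 3.986×10¹⁴ × (8.616×10⁴)² / 39.48 = 7.495×10²² m³.
a = 4.216×10⁷ m = 42163 km.
Altitude h = a − R = 42163 − 6371 = 35792 km.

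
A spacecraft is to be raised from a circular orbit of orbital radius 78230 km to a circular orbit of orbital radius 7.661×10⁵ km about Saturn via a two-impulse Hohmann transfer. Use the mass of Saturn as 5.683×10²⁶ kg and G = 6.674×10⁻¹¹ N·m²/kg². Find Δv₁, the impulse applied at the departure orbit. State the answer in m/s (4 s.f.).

Δv ≈ 7643 m/s

μ = GM = 6.674×10⁻¹¹ × 5.683×10²⁶ = 3.793×10¹⁶ m³/s².
r₁ = 78230 km = 7.823×10⁷ m.
r₂ = 7.661×10⁵ km = 7.661×10⁸ m.
Transfer ellipse a_t = (r₁ + r₂)/2 = 4.222×10⁸ m.
At r₁: circular v_c1 = √(μ/r₁) = 22020 m/s; transfer-perikrone v_p = √[μ(2/r₁ − 1/a_t)] = 29660 m/s.
Δv₁ = v_p − v_c1 = 7643 m/s.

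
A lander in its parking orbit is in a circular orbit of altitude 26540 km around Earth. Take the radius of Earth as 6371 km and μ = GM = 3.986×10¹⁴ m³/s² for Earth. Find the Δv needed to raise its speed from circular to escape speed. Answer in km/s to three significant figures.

r = 6371 + 26540 = 32911 km = 3.2911×10⁷ m.
Circular speed v_c = √(μ/r) = 3480 m/s.
Escape speed v_esc = √(2μ/r) = √2 × v_c = 4922 m/s.
Δv = v_esc − v_c = 1442 m/s = 1.442 km/s.

Δv ≈ 1.44 km/s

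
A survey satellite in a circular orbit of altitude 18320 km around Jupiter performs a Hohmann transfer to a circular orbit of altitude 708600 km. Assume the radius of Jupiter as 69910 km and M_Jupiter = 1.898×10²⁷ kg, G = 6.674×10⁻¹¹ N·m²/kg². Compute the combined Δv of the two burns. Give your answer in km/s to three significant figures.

Δv_total ≈ 19.9 km/s

μ = GM = 6.674×10⁻¹¹ × 1.898×10²⁷ = 1.267×10¹⁷ m³/s².
r₁ = 69910 + 18320 = 88230 km = 8.8230×10⁷ m.
r₂ = 69910 + 708600 = 778510 km = 7.7851×10⁸ m.
Transfer ellipse a_t = (r₁ + r₂)/2 = 4.334×10⁸ m.
At r₁: circular v_c1 = √(μ/r₁) = 37890 m/s; transfer-perijove v_p = √[μ(2/r₁ − 1/a_t)] = 50790 m/s.
Δv₁ = v_p − v_c1 = 12890 m/s.
At r₂: circular v_c2 = √(μ/r₂) = 12760 m/s; transfer-apojove v_a = √[μ(2/r₂ − 1/a_t)] = 5756 m/s.
Δv₂ = v_c2 − v_a = 7000 m/s.
Total Δv = Δv₁ + Δv₂ = 19890 m/s = 19.89 km/s.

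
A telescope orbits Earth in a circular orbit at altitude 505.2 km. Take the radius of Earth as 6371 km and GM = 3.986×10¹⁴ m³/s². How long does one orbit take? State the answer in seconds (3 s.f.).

r = 6371 + 505.2 = 6876.2 km = 6.8762×10⁶ m.
Kepler's third law: T = 2π√(r³/μ) = 2π√((6.876×10⁶)³ / 3.986×10¹⁴).
r³/μ = 8.157×10⁵ s², so T = 2π × 9.031×10² = 5.675×10³ s.

T ≈ 5670 seconds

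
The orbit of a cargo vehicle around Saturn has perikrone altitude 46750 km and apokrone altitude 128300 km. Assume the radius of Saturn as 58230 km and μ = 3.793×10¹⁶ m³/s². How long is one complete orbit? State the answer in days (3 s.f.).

r_p = 58230 + 46750 = 104980 km = 1.0498×10⁸ m.
r_a = 58230 + 128300 = 186530 km = 1.8653×10⁸ m.
Semi-major axis a = (r_p + r_a)/2 = (1.0498×10⁵ + 1.8653×10⁵)/2 = 1.4576×10⁵ km = 1.458×10⁸ m.
By Kepler's third law T = 2π√(a³/μ) = 2π × 9.035×10³ = 5.677×10⁴ s.
= 0.6571 days.

T ≈ 0.657 days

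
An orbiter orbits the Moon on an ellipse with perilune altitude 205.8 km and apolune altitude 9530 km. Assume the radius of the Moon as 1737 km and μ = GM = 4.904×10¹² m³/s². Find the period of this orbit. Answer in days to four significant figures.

r_p = 1737 + 205.8 = 1942.8 km = 1.9428×10⁶ m.
r_a = 1737 + 9530 = 11267 km = 1.1267×10⁷ m.
Semi-major axis a = (r_p + r_a)/2 = (1942.8 + 11267)/2 = 6604.9 km = 6.605×10⁶ m.
By Kepler's third law T = 2π√(a³/μ) = 2π × 7.665×10³ = 4.816×10⁴ s.
= 0.5574 days.

T ≈ 0.5574 days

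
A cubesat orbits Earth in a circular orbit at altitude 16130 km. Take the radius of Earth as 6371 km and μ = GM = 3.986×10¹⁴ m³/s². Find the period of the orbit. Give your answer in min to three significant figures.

T ≈ 560 min

r = 6371 + 16130 = 22501 km = 2.2501×10⁷ m.
Kepler's third law: T = 2π√(r³/μ) = 2π√((2.250×10⁷)³ / 3.986×10¹⁴).
r³/μ = 2.858×10⁷ s², so T = 2π × 5.346×10³ = 3.359×10⁴ s.
Converting: 3.359×10⁴ s ÷ 60.00 = 559.8 min.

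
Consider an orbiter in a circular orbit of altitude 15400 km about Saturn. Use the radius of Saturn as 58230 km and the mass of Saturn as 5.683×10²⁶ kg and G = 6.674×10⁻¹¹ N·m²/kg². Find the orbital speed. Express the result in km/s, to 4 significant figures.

v ≈ 22.70 km/s

μ = GM = 6.674×10⁻¹¹ × 5.683×10²⁶ = 3.793×10¹⁶ m³/s².
r = 58230 + 15400 = 73630 km = 7.3630×10⁷ m.
For a circular orbit v = √(μ/r) = √(3.793×10¹⁶ / 7.363×10⁷) = √(5.151×10⁸) = 22700 m/s.
That is 22.70 km/s.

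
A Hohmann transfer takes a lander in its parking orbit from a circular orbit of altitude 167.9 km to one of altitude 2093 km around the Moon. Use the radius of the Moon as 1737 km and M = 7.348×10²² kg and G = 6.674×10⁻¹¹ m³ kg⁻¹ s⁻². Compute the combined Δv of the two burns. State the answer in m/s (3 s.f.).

Δv_total ≈ 459 m/s

μ = GM = 6.674×10⁻¹¹ × 7.348×10²² = 4.904×10¹² m³/s².
r₁ = 1737 + 167.9 = 1904.9 km = 1.9049×10⁶ m.
r₂ = 1737 + 2093 = 3830.0 km = 3.8300×10⁶ m.
Transfer ellipse a_t = (r₁ + r₂)/2 = 2.867×10⁶ m.
At r₁: circular v_c1 = √(μ/r₁) = 1605 m/s; transfer-perilune v_p = √[μ(2/r₁ − 1/a_t)] = 1854 m/s.
Δv₁ = v_p − v_c1 = 249.8 m/s.
At r₂: circular v_c2 = √(μ/r₂) = 1132 m/s; transfer-apolune v_a = √[μ(2/r₂ − 1/a_t)] = 922.3 m/s.
Δv₂ = v_c2 − v_a = 209.3 m/s.
Total Δv = Δv₁ + Δv₂ = 459.1 m/s.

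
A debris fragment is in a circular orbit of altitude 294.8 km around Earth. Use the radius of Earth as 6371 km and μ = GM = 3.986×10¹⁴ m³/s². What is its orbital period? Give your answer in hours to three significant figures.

T ≈ 1.50 hours

r = 6371 + 294.8 = 6665.8 km = 6.6658×10⁶ m.
Kepler's third law: T = 2π√(r³/μ) = 2π√((6.666×10⁶)³ / 3.986×10¹⁴).
r³/μ = 7.431×10⁵ s², so T = 2π × 8.620×10² = 5.416×10³ s.
Converting: 5.416×10³ s ÷ 3600 = 1.504 hours.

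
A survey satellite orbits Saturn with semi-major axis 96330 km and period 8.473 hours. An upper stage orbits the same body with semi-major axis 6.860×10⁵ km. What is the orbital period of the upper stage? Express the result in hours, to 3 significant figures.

Kepler's third law: T² ∝ a³, so T₂ = T₁ (a₂/a₁)^(3/2).
a₂/a₁ = 7.121, (a₂/a₁)^(3/2) = 19.00.
T₂ = 8.473 × 19.00 = 161.0 hours.

T₂ ≈ 161 hours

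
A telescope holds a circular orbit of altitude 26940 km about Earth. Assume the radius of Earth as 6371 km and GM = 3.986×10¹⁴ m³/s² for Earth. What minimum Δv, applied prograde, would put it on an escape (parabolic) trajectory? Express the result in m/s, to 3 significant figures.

r = 6371 + 26940 = 33311 km = 3.3311×10⁷ m.
Circular speed v_c = √(μ/r) = 3459 m/s.
Escape speed v_esc = √(2μ/r) = √2 × v_c = 4892 m/s.
Δv = v_esc − v_c = 1433 m/s.

Δv ≈ 1430 m/s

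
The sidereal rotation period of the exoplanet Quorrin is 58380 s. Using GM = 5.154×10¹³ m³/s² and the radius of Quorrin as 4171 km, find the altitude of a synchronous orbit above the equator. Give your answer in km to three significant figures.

h_sync ≈ 12300 km

A synchronous orbit has period T, so by Kepler's third law a = (μT²/4π²)^(1/3).
μT²/4π² = 5.154×10¹³ × (5.838×10⁴)² / 39.48 = 4.450×10²¹ m³.
a = 1.645×10⁷ m = 16448 km.
Altitude h = a − R = 16448 − 4171 = 12277 km.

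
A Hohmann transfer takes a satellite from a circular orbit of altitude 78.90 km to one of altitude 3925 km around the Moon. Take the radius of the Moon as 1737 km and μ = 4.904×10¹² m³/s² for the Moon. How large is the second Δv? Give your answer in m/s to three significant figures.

Δv ≈ 282 m/s

r₁ = 1737 + 78.90 = 1815.9 km = 1.8159×10⁶ m.
r₂ = 1737 + 3925 = 5662.0 km = 5.6620×10⁶ m.
Transfer ellipse a_t = (r₁ + r₂)/2 = 3.739×10⁶ m.
At r₁: circular v_c1 = √(μ/r₁) = 1643 m/s; transfer-perilune v_p = √[μ(2/r₁ − 1/a_t)] = 2022 m/s.
At r₂: circular v_c2 = √(μ/r₂) = 930.7 m/s; transfer-apolune v_a = √[μ(2/r₂ − 1/a_t)] = 648.6 m/s.
Δv₂ = v_c2 − v_a = 282.1 m/s.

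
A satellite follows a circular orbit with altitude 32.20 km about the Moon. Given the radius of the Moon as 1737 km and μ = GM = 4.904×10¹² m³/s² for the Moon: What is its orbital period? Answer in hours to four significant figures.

r = 1737 + 32.20 = 1769.2 km = 1.7692×10⁶ m.
Kepler's third law: T = 2π√(r³/μ) = 2π√((1.769×10⁶)³ / 4.904×10¹²).
r³/μ = 1.129×10⁶ s², so T = 2π × 1.063×10³ = 6.677×10³ s.
Converting: 6.677×10³ s ÷ 3600 = 1.855 hours.

T ≈ 1.855 hours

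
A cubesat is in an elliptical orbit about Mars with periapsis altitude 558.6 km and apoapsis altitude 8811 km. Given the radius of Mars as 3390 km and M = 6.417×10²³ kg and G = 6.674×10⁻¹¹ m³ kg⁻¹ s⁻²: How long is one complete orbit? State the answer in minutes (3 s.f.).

μ = GM = 6.674×10⁻¹¹ × 6.417×10²³ = 4.283×10¹³ m³/s².
r_p = 3390 + 558.6 = 3948.6 km = 3.9486×10⁶ m.
r_a = 3390 + 8811 = 12201 km = 1.2201×10⁷ m.
Semi-major axis a = (r_p + r_a)/2 = (3948.6 + 12201)/2 = 8074.8 km = 8.075×10⁶ m.
By Kepler's third law T = 2π√(a³/μ) = 2π × 3.506×10³ = 2.203×10⁴ s.
= 367.2 minutes.

T ≈ 367 minutes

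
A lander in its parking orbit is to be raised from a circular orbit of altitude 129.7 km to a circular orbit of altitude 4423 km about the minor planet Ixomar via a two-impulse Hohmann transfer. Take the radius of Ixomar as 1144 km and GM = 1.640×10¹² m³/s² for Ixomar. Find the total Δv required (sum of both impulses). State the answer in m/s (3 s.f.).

r₁ = 1144 + 129.7 = 1273.7 km = 1.2737×10⁶ m.
r₂ = 1144 + 4423 = 5567.0 km = 5.5670×10⁶ m.
Transfer ellipse a_t = (r₁ + r₂)/2 = 3.420×10⁶ m.
At r₁: circular v_c1 = √(μ/r₁) = 1135 m/s; transfer-periapsis v_p = √[μ(2/r₁ − 1/a_t)] = 1448 m/s.
Δv₁ = v_p − v_c1 = 312.9 m/s.
At r₂: circular v_c2 = √(μ/r₂) = 542.8 m/s; transfer-apoapsis v_a = √[μ(2/r₂ − 1/a_t)] = 331.2 m/s.
Δv₂ = v_c2 − v_a = 211.5 m/s.
Total Δv = Δv₁ + Δv₂ = 524.5 m/s.

Δv_total ≈ 524 m/s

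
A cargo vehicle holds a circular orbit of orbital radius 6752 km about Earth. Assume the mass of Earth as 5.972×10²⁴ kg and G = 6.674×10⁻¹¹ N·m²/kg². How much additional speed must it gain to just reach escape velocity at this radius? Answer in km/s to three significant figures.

μ = GM = 6.674×10⁻¹¹ × 5.972×10²⁴ = 3.986×10¹⁴ m³/s².
r = 6752 km = 6.752×10⁶ m.
Circular speed v_c = √(μ/r) = 7683 m/s.
Escape speed v_esc = √(2μ/r) = √2 × v_c = 10870 m/s.
Δv = v_esc − v_c = 3182 m/s = 3.182 km/s.

Δv ≈ 3.18 km/s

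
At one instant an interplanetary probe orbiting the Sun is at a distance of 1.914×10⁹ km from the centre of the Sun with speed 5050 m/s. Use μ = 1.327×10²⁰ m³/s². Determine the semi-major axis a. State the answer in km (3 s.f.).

r = 1.914×10¹² m.
Vis-viva rearranged: 1/a = 2/r − v²/μ = 1.045×10⁻¹² − 1.922×10⁻¹³ = 8.528×10⁻¹³ m⁻¹.
a = 1.173×10¹² m = 1.1727×10⁹ km.

a ≈ 1.17×10⁹ km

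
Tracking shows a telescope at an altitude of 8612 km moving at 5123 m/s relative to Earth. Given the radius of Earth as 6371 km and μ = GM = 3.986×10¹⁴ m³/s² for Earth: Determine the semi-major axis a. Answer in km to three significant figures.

a ≈ 14800 km

r = 6371 + 8612 = 14983 km = 1.498×10⁷ m.
Vis-viva rearranged: 1/a = 2/r − v²/μ = 1.335×10⁻⁷ − 6.584×10⁻⁸ = 6.764×10⁻⁸ m⁻¹.
a = 1.478×10⁷ m = 14784 km.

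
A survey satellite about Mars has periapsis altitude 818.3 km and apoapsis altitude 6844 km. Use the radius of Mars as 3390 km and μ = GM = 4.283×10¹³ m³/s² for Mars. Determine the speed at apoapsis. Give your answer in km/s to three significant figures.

v ≈ 1.56 km/s

r_p = 3390 + 818.3 = 4208.3 km = 4.2083×10⁶ m.
r_a = 3390 + 6844 = 10234 km = 1.0234×10⁷ m.
Semi-major axis a = (r_p + r_a)/2 = 7221.1 km = 7.221×10⁶ m.
Vis-viva: v² = μ(2/r − 1/a) = 4.283×10¹³ × (1.954×10⁻⁷ − 1.385×10⁻⁷) = 2.439×10⁶ m²/s².
v = 1562 m/s = 1.562 km/s.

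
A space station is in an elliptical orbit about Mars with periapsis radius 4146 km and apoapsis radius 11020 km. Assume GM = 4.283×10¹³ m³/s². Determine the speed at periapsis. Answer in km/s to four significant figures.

v ≈ 3.875 km/s

Semi-major axis a = (r_p + r_a)/2 = 7583.0 km = 7.583×10⁶ m.
Vis-viva: v² = μ(2/r − 1/a) = 4.283×10¹³ × (4.824×10⁻⁷ − 1.319×10⁻⁷) = 1.501×10⁷ m²/s².
v = 3875 m/s = 3.875 km/s.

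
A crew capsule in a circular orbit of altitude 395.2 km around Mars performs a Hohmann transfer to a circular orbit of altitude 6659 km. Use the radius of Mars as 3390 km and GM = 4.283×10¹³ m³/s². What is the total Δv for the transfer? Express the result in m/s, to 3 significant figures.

r₁ = 3390 + 395.2 = 3785.2 km = 3.7852×10⁶ m.
r₂ = 3390 + 6659 = 10049 km = 1.0049×10⁷ m.
Transfer ellipse a_t = (r₁ + r₂)/2 = 6.917×10⁶ m.
At r₁: circular v_c1 = √(μ/r₁) = 3364 m/s; transfer-periapsis v_p = √[μ(2/r₁ − 1/a_t)] = 4054 m/s.
Δv₁ = v_p − v_c1 = 690.6 m/s.
At r₂: circular v_c2 = √(μ/r₂) = 2064 m/s; transfer-apoapsis v_a = √[μ(2/r₂ − 1/a_t)] = 1527 m/s.
Δv₂ = v_c2 − v_a = 537.3 m/s.
Total Δv = Δv₁ + Δv₂ = 1228 m/s.

Δv_total ≈ 1230 m/s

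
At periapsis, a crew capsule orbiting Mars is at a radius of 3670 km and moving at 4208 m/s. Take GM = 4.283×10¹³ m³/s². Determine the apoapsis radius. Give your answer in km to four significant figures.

apoapsis radius ≈ 11540 km

r_p = 3.670×10⁶ m.
Specific energy ε = v²/2 − μ/r = -2.817×10⁶ J/kg, so a = −μ/(2ε) = 7.603×10⁶ m.
The apsides satisfy r_p + r_a = 2a, so the apoapsis radius is 2a − r_p = 1.154×10⁷ m = 11536 km.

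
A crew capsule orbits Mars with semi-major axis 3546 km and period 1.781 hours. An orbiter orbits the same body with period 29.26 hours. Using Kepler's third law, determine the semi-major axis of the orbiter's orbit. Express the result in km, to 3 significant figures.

a₂ ≈ 22900 km

Kepler's third law: a³ ∝ T², so a₂ = a₁ (T₂/T₁)^(2/3).
T₂/T₁ = 16.43, (T₂/T₁)^(2/3) = 6.463.
a₂ = 3546 × 6.463 = 22920 km.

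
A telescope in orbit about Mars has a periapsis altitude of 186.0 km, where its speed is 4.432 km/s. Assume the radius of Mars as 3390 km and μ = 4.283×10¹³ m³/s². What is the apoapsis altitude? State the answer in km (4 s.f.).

r_p = 3390 + 186.0 = 3576.0 km = 3.576×10⁶ m.
Specific energy ε = v²/2 − μ/r = -2.156×10⁶ J/kg, so a = −μ/(2ε) = 9.934×10⁶ m.
The apsides satisfy r_p + r_a = 2a, so the apoapsis radius is 2a − r_p = 1.629×10⁷ m = 16292 km.
Apoapsis altitude = 16292 − 3390 = 12902 km.

apoapsis altitude ≈ 12900 km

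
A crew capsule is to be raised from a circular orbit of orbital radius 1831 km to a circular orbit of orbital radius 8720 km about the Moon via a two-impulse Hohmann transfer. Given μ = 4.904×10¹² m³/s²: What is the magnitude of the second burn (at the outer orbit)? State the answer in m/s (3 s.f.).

Δv ≈ 308 m/s

r₁ = 1831 km = 1.831×10⁶ m.
r₂ = 8720 km = 8.720×10⁶ m.
Transfer ellipse a_t = (r₁ + r₂)/2 = 5.276×10⁶ m.
At r₁: circular v_c1 = √(μ/r₁) = 1637 m/s; transfer-perilune v_p = √[μ(2/r₁ − 1/a_t)] = 2104 m/s.
At r₂: circular v_c2 = √(μ/r₂) = 749.9 m/s; transfer-apolune v_a = √[μ(2/r₂ − 1/a_t)] = 441.8 m/s.
Δv₂ = v_c2 − v_a = 308.1 m/s.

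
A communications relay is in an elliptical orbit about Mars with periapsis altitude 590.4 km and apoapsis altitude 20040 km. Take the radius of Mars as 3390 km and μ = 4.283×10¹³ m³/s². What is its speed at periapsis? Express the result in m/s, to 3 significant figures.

v ≈ 4290 m/s

r_p = 3390 + 590.4 = 3980.4 km = 3.9804×10⁶ m.
r_a = 3390 + 20040 = 23430 km = 2.3430×10⁷ m.
Semi-major axis a = (r_p + r_a)/2 = 13705 km = 1.371×10⁷ m.
Vis-viva: v² = μ(2/r − 1/a) = 4.283×10¹³ × (5.025×10⁻⁷ − 7.297×10⁻⁸) = 1.840×10⁷ m²/s².
v = 4289 m/s.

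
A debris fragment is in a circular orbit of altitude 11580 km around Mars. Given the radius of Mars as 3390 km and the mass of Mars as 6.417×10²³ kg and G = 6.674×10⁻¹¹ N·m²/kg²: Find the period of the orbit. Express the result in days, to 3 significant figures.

T ≈ 0.644 days

μ = GM = 6.674×10⁻¹¹ × 6.417×10²³ = 4.283×10¹³ m³/s².
r = 3390 + 11580 = 14970 km = 1.4970×10⁷ m.
Kepler's third law: T = 2π√(r³/μ) = 2π√((1.497×10⁷)³ / 4.283×10¹³).
r³/μ = 7.833×10⁷ s², so T = 2π × 8.851×10³ = 5.561×10⁴ s.
Converting: 5.561×10⁴ s ÷ 86400 = 0.6436 days.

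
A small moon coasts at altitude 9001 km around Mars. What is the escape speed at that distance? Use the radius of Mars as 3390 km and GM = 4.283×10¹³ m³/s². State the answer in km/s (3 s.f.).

r = 3390 + 9001 = 12391 km = 1.2391×10⁷ m.
Escape speed v_esc = √(2μ/r) = √(2 × 4.283×10¹³ / 1.239×10⁷) = √(6.913×10⁶) = 2629 m/s.
= 2.629 km/s.

v_esc ≈ 2.63 km/s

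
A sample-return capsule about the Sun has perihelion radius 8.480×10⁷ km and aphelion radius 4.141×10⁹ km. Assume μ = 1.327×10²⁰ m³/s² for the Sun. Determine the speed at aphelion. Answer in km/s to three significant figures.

Semi-major axis a = (r_p + r_a)/2 = 2.1129×10⁹ km = 2.113×10¹² m.
Vis-viva: v² = μ(2/r − 1/a) = 1.327×10²⁰ × (4.830×10⁻¹³ − 4.733×10⁻¹³) = 1.286×10⁶ m²/s².
v = 1134 m/s = 1.134 km/s.

v ≈ 1.13 km/s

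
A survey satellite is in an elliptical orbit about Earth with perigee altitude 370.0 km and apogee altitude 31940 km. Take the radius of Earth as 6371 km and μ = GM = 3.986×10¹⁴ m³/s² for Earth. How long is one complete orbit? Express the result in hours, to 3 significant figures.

r_p = 6371 + 370.0 = 6741.0 km = 6.7410×10⁶ m.
r_a = 6371 + 31940 = 38311 km = 3.8311×10⁷ m.
Semi-major axis a = (r_p + r_a)/2 = (6741.0 + 38311)/2 = 22526 km = 2.253×10⁷ m.
By Kepler's third law T = 2π√(a³/μ) = 2π × 5.355×10³ = 3.365×10⁴ s.
= 9.346 hours.

T ≈ 9.35 hours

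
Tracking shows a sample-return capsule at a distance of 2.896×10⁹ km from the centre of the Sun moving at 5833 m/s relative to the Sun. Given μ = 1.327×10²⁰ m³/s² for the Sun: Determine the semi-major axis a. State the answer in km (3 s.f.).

r = 2.896×10¹² m.
Vis-viva rearranged: 1/a = 2/r − v²/μ = 6.906×10⁻¹³ − 2.564×10⁻¹³ = 4.342×10⁻¹³ m⁻¹.
a = 2.303×10¹² m = 2.3030×10⁹ km.

a ≈ 2.30×10⁹ km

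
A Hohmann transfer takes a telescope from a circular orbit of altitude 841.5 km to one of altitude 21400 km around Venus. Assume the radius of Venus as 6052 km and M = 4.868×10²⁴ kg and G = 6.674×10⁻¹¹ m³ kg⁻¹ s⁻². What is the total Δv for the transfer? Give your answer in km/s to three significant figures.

Δv_total ≈ 3.08 km/s

μ = GM = 6.674×10⁻¹¹ × 4.868×10²⁴ = 3.249×10¹⁴ m³/s².
r₁ = 6052 + 841.5 = 6893.5 km = 6.8935×10⁶ m.
r₂ = 6052 + 21400 = 27452 km = 2.7452×10⁷ m.
Transfer ellipse a_t = (r₁ + r₂)/2 = 1.717×10⁷ m.
At r₁: circular v_c1 = √(μ/r₁) = 6865 m/s; transfer-periapsis v_p = √[μ(2/r₁ − 1/a_t)] = 8680 m/s.
Δv₁ = v_p − v_c1 = 1815 m/s.
At r₂: circular v_c2 = √(μ/r₂) = 3440 m/s; transfer-apoapsis v_a = √[μ(2/r₂ − 1/a_t)] = 2180 m/s.
Δv₂ = v_c2 − v_a = 1261 m/s.
Total Δv = Δv₁ + Δv₂ = 3075 m/s = 3.075 km/s.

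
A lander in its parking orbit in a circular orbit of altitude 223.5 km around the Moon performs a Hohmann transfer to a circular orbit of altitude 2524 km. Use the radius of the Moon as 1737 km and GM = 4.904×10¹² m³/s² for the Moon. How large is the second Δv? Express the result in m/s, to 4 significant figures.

Δv ≈ 221.1 m/s

r₁ = 1737 + 223.5 = 1960.5 km = 1.9605×10⁶ m.
r₂ = 1737 + 2524 = 4261.0 km = 4.2610×10⁶ m.
Transfer ellipse a_t = (r₁ + r₂)/2 = 3.111×10⁶ m.
At r₁: circular v_c1 = √(μ/r₁) = 1582 m/s; transfer-perilune v_p = √[μ(2/r₁ − 1/a_t)] = 1851 m/s.
At r₂: circular v_c2 = √(μ/r₂) = 1073 m/s; transfer-apolune v_a = √[μ(2/r₂ − 1/a_t)] = 851.7 m/s.
Δv₂ = v_c2 − v_a = 221.1 m/s.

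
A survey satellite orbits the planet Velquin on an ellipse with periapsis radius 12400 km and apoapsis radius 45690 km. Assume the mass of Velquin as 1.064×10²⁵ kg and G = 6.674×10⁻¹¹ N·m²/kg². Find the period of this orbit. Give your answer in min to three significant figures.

μ = GM = 6.674×10⁻¹¹ × 1.064×10²⁵ = 7.101×10¹⁴ m³/s².
Semi-major axis a = (r_p + r_a)/2 = (12400 + 45690)/2 = 29045 km = 2.904×10⁷ m.
By Kepler's third law T = 2π√(a³/μ) = 2π × 5.874×10³ = 3.691×10⁴ s.
= 615.1 min.

T ≈ 615 min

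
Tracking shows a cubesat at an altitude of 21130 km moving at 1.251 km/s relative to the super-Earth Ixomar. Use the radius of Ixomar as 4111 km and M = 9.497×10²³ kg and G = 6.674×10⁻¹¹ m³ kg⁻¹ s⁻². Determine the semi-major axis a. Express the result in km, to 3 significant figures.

a ≈ 18300 km

μ = GM = 6.674×10⁻¹¹ × 9.497×10²³ = 6.338×10¹³ m³/s².
r = 4111 + 21130 = 25241 km = 2.524×10⁷ m.
Specific orbital energy ε = v²/2 − μ/r = (1251)²/2 − 6.338×10¹³/2.524×10⁷ = -1.729×10⁶ J/kg.
Since ε = −μ/(2a), a = −μ/(2ε) = 1.833×10⁷ m = 18333 km.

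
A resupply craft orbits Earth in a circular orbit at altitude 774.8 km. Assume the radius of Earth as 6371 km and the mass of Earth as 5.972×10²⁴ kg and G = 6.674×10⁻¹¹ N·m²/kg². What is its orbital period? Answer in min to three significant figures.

T ≈ 100 min

μ = GM = 6.674×10⁻¹¹ × 5.972×10²⁴ = 3.986×10¹⁴ m³/s².
r = 6371 + 774.8 = 7145.8 km = 7.1458×10⁶ m.
Kepler's third law: T = 2π√(r³/μ) = 2π√((7.146×10⁶)³ / 3.986×10¹⁴).
r³/μ = 9.155×10⁵ s², so T = 2π × 9.568×10² = 6.012×10³ s.
Converting: 6.012×10³ s ÷ 60.00 = 100.2 min.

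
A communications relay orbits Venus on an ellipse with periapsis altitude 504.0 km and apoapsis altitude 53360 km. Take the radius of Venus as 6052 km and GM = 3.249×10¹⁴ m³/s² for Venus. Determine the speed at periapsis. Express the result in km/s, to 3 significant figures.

v ≈ 9.45 km/s

r_p = 6052 + 504.0 = 6556.0 km = 6.5560×10⁶ m.
r_a = 6052 + 53360 = 59412 km = 5.9412×10⁷ m.
Semi-major axis a = (r_p + r_a)/2 = 32984 km = 3.298×10⁷ m.
Vis-viva: v² = μ(2/r − 1/a) = 3.249×10¹⁴ × (3.051×10⁻⁷ − 3.032×10⁻⁸) = 8.927×10⁷ m²/s².
v = 9448 m/s = 9.448 km/s.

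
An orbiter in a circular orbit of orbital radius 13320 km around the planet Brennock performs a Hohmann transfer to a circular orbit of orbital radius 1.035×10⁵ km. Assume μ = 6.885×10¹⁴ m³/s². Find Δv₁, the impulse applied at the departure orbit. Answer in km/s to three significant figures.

r₁ = 13320 km = 1.332×10⁷ m.
r₂ = 1.035×10⁵ km = 1.035×10⁸ m.
Transfer ellipse a_t = (r₁ + r₂)/2 = 5.841×10⁷ m.
At r₁: circular v_c1 = √(μ/r₁) = 7190 m/s; transfer-periapsis v_p = √[μ(2/r₁ − 1/a_t)] = 9570 m/s.
Δv₁ = v_p − v_c1 = 2381 m/s.
= 2.381 km/s.

Δv ≈ 2.38 km/s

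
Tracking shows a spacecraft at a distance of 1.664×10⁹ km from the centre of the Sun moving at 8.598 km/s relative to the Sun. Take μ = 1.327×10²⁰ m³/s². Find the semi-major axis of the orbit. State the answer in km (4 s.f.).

r = 1.664×10¹² m.
Vis-viva rearranged: 1/a = 2/r − v²/μ = 1.202×10⁻¹² − 5.571×10⁻¹³ = 6.448×10⁻¹³ m⁻¹.
a = 1.551×10¹² m = 1.5508×10⁹ km.

a ≈ 1.551×10⁹ km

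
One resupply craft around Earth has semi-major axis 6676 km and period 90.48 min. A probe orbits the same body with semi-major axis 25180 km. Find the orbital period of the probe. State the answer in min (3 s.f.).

T₂ ≈ 663 min

Kepler's third law: T² ∝ a³, so T₂ = T₁ (a₂/a₁)^(3/2).
a₂/a₁ = 3.772, (a₂/a₁)^(3/2) = 7.325.
T₂ = 90.48 × 7.325 = 662.8 min.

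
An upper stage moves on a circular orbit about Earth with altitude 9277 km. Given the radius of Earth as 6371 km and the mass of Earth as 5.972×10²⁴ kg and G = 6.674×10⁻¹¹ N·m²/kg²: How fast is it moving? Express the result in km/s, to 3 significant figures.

μ = GM = 6.674×10⁻¹¹ × 5.972×10²⁴ = 3.986×10¹⁴ m³/s².
r = 6371 + 9277 = 15648 km = 1.5648×10⁷ m.
For a circular orbit v = √(μ/r) = √(3.986×10¹⁴ / 1.565×10⁷) = √(2.547×10⁷) = 5047 m/s.
That is 5.047 km/s.

v ≈ 5.05 km/s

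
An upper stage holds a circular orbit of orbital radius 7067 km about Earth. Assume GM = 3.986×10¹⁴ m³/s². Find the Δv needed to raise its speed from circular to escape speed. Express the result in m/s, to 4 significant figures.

r = 7067 km = 7.067×10⁶ m.
Circular speed v_c = √(μ/r) = 7510 m/s.
Escape speed v_esc = √(2μ/r) = √2 × v_c = 10620 m/s.
Δv = v_esc − v_c = 3111 m/s.

Δv ≈ 3111 m/s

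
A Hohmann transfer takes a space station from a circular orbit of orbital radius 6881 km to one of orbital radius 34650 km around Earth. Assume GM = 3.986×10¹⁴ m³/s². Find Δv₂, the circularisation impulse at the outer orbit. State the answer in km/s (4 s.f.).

Δv ≈ 1.439 km/s

r₁ = 6881 km = 6.881×10⁶ m.
r₂ = 34650 km = 3.465×10⁷ m.
Transfer ellipse a_t = (r₁ + r₂)/2 = 2.077×10⁷ m.
At r₁: circular v_c1 = √(μ/r₁) = 7611 m/s; transfer-perigee v_p = √[μ(2/r₁ − 1/a_t)] = 9832 m/s.
At r₂: circular v_c2 = √(μ/r₂) = 3392 m/s; transfer-apogee v_a = √[μ(2/r₂ − 1/a_t)] = 1952 m/s.
Δv₂ = v_c2 − v_a = 1439 m/s.
= 1.439 km/s.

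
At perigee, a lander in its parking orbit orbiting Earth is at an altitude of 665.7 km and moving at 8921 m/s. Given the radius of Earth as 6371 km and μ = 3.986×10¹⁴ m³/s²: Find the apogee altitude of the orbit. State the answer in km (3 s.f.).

r_p = 6371 + 665.7 = 7036.7 km = 7.037×10⁶ m.
Specific energy ε = v²/2 − μ/r = -1.685×10⁷ J/kg, so a = −μ/(2ε) = 1.183×10⁷ m.
The apsides satisfy r_p + r_a = 2a, so the apogee radius is 2a − r_p = 1.661×10⁷ m = 16614 km.
Apogee altitude = 16614 − 6371 = 10243 km.

apogee altitude ≈ 10200 km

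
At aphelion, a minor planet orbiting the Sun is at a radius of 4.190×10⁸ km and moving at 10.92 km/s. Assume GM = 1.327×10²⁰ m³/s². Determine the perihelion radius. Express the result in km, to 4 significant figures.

perihelion radius ≈ 9.718×10⁷ km

r_a = 4.190×10¹¹ m.
Specific energy ε = v²/2 − μ/r = -2.571×10⁸ J/kg, so a = −μ/(2ε) = 2.581×10¹¹ m.
The apsides satisfy r_p + r_a = 2a, so the perihelion radius is 2a − r_a = 9.718×10¹⁰ m = 9.7175×10⁷ km.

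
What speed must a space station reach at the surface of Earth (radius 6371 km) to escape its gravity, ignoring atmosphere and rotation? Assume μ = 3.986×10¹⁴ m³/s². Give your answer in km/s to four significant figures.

v_esc ≈ 11.19 km/s

r = R = 6.371×10⁶ m.
Escape speed v_esc = √(2μ/r) = √(2 × 3.986×10¹⁴ / 6.371×10⁶) = √(1.251×10⁸) = 11190 m/s.
= 11.19 km/s.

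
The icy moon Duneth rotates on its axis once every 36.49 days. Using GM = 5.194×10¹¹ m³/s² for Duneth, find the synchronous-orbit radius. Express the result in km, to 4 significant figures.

T = 36.49 days = 3.153×10⁶ s.
A synchronous orbit has period T, so by Kepler's third law a = (μT²/4π²)^(1/3).
μT²/4π² = 5.194×10¹¹ × (3.153×10⁶)² / 39.48 = 1.308×10²³ m³.
a = 5.076×10⁷ m = 50758 km.

r_sync ≈ 50760 km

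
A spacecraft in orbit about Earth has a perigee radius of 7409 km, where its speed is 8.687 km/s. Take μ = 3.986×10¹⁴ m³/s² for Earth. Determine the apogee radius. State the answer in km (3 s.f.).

apogee radius ≈ 17400 km

r_p = 7.409×10⁶ m.
Specific energy ε = v²/2 − μ/r = -1.607×10⁷ J/kg, so a = −μ/(2ε) = 1.240×10⁷ m.
The apsides satisfy r_p + r_a = 2a, so the apogee radius is 2a − r_p = 1.740×10⁷ m = 17399 km.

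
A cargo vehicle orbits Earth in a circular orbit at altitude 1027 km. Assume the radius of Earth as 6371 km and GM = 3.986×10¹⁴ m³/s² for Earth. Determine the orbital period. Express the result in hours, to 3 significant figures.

r = 6371 + 1027 = 7398.0 km = 7.3980×10⁶ m.
Kepler's third law: T = 2π√(r³/μ) = 2π√((7.398×10⁶)³ / 3.986×10¹⁴).
r³/μ = 1.016×10⁶ s², so T = 2π × 1.008×10³ = 6.333×10³ s.
Converting: 6.333×10³ s ÷ 3600 = 1.759 hours.

T ≈ 1.76 hours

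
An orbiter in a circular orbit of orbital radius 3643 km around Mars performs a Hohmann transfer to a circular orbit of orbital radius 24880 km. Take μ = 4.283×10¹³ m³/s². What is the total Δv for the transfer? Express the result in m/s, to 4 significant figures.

r₁ = 3643 km = 3.643×10⁶ m.
r₂ = 24880 km = 2.488×10⁷ m.
Transfer ellipse a_t = (r₁ + r₂)/2 = 1.426×10⁷ m.
At r₁: circular v_c1 = √(μ/r₁) = 3429 m/s; transfer-periapsis v_p = √[μ(2/r₁ − 1/a_t)] = 4529 m/s.
Δv₁ = v_p − v_c1 = 1100 m/s.
At r₂: circular v_c2 = √(μ/r₂) = 1312 m/s; transfer-apoapsis v_a = √[μ(2/r₂ − 1/a_t)] = 663.1 m/s.
Δv₂ = v_c2 − v_a = 648.9 m/s.
Total Δv = Δv₁ + Δv₂ = 1749 m/s.

Δv_total ≈ 1749 m/s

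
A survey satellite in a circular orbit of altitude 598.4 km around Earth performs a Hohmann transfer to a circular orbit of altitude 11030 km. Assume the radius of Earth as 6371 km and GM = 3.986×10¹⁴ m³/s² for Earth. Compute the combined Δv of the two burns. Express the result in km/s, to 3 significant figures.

r₁ = 6371 + 598.4 = 6969.4 km = 6.9694×10⁶ m.
r₂ = 6371 + 11030 = 17401 km = 1.7401×10⁷ m.
Transfer ellipse a_t = (r₁ + r₂)/2 = 1.219×10⁷ m.
At r₁: circular v_c1 = √(μ/r₁) = 7563 m/s; transfer-perigee v_p = √[μ(2/r₁ − 1/a_t)] = 9037 m/s.
Δv₁ = v_p − v_c1 = 1475 m/s.
At r₂: circular v_c2 = √(μ/r₂) = 4786 m/s; transfer-apogee v_a = √[μ(2/r₂ − 1/a_t)] = 3620 m/s.
Δv₂ = v_c2 − v_a = 1166 m/s.
Total Δv = Δv₁ + Δv₂ = 2641 m/s = 2.641 km/s.

Δv_total ≈ 2.64 km/s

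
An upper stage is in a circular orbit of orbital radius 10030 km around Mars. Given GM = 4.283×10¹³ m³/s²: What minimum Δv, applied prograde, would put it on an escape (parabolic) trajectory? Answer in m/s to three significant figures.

Δv ≈ 856 m/s

r = 10030 km = 1.003×10⁷ m.
Circular speed v_c = √(μ/r) = 2066 m/s.
Escape speed v_esc = √(2μ/r) = √2 × v_c = 2922 m/s.
Δv = v_esc − v_c = 855.9 m/s.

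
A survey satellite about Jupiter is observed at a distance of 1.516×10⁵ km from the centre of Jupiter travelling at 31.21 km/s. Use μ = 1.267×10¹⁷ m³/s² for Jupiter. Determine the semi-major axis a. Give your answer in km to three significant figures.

a ≈ 1.82×10⁵ km

r = 1.516×10⁸ m.
Specific orbital energy ε = v²/2 − μ/r = (31210)²/2 − 1.267×10¹⁷/1.516×10⁸ = -3.487×10⁸ J/kg.
Since ε = −μ/(2a), a = −μ/(2ε) = 1.817×10⁸ m = 1.8166×10⁵ km.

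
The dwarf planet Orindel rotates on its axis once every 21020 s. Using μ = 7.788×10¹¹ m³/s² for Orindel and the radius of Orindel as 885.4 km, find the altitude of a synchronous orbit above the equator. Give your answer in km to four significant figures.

A synchronous orbit has period T, so by Kepler's third law a = (μT²/4π²)^(1/3).
μT²/4π² = 7.788×10¹¹ × (2.102×10⁴)² / 39.48 = 8.716×10¹⁸ m³.
a = 2.058×10⁶ m = 2058.0 km.
Altitude h = a − R = 2058.0 − 885.4 = 1172.6 km.

h_sync ≈ 1173 km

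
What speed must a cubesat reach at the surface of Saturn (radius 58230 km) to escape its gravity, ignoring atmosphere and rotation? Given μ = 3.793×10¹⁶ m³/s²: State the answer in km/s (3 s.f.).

r = R = 5.823×10⁷ m.
Escape speed v_esc = √(2μ/r) = √(2 × 3.793×10¹⁶ / 5.823×10⁷) = √(1.303×10⁹) = 36090 m/s.
= 36.09 km/s.

v_esc ≈ 36.1 km/s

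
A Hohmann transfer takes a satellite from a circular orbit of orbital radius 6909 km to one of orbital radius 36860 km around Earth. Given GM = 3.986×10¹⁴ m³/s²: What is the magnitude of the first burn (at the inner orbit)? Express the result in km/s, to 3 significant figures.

Δv ≈ 2.26 km/s

r₁ = 6909 km = 6.909×10⁶ m.
r₂ = 36860 km = 3.686×10⁷ m.
Transfer ellipse a_t = (r₁ + r₂)/2 = 2.188×10⁷ m.
At r₁: circular v_c1 = √(μ/r₁) = 7596 m/s; transfer-perigee v_p = √[μ(2/r₁ − 1/a_t)] = 9858 m/s.
Δv₁ = v_p − v_c1 = 2262 m/s.
= 2.262 km/s.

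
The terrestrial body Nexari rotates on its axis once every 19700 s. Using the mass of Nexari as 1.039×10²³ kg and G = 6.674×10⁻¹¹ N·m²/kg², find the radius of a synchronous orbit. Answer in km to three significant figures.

r_sync ≈ 4080 km

μ = GM = 6.674×10⁻¹¹ × 1.039×10²³ = 6.934×10¹² m³/s².
A synchronous orbit has period T, so by Kepler's third law a = (μT²/4π²)^(1/3).
μT²/4π² = 6.934×10¹² × (1.970×10⁴)² / 39.48 = 6.817×10¹⁹ m³.
a = 4.085×10⁶ m = 4085.0 km.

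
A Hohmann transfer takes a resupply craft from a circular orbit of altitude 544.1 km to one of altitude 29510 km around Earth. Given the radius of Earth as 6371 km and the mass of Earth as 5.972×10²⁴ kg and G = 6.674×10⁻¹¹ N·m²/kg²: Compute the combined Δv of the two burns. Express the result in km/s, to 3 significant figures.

μ = GM = 6.674×10⁻¹¹ × 5.972×10²⁴ = 3.986×10¹⁴ m³/s².
r₁ = 6371 + 544.1 = 6915.1 km = 6.9151×10⁶ m.
r₂ = 6371 + 29510 = 35881 km = 3.5881×10⁷ m.
Transfer ellipse a_t = (r₁ + r₂)/2 = 2.140×10⁷ m.
At r₁: circular v_c1 = √(μ/r₁) = 7592 m/s; transfer-perigee v_p = √[μ(2/r₁ − 1/a_t)] = 9831 m/s.
Δv₁ = v_p − v_c1 = 2239 m/s.
At r₂: circular v_c2 = √(μ/r₂) = 3333 m/s; transfer-apogee v_a = √[μ(2/r₂ − 1/a_t)] = 1895 m/s.
Δv₂ = v_c2 − v_a = 1438 m/s.
Total Δv = Δv₁ + Δv₂ = 3677 m/s = 3.677 km/s.

Δv_total ≈ 3.68 km/s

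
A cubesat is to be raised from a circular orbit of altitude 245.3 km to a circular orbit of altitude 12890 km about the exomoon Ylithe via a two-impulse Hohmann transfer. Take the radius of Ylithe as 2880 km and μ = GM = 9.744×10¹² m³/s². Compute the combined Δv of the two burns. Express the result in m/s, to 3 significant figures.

Δv_total ≈ 849 m/s

r₁ = 2880 + 245.3 = 3125.3 km = 3.1253×10⁶ m.
r₂ = 2880 + 12890 = 15770 km = 1.5770×10⁷ m.
Transfer ellipse a_t = (r₁ + r₂)/2 = 9.448×10⁶ m.
At r₁: circular v_c1 = √(μ/r₁) = 1766 m/s; transfer-periapsis v_p = √[μ(2/r₁ − 1/a_t)] = 2281 m/s.
Δv₁ = v_p − v_c1 = 515.5 m/s.
At r₂: circular v_c2 = √(μ/r₂) = 786.1 m/s; transfer-apoapsis v_a = √[μ(2/r₂ − 1/a_t)] = 452.1 m/s.
Δv₂ = v_c2 − v_a = 334.0 m/s.
Total Δv = Δv₁ + Δv₂ = 849.5 m/s.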